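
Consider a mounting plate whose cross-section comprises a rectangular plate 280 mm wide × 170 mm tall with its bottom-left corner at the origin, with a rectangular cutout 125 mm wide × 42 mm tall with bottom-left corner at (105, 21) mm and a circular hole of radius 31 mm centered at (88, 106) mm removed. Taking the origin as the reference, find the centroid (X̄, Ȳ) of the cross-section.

X̄ = 140.32 mm, Ȳ = 89.13 mm

plate: A = 280 × 170 = 47600.00, centroid at (140.00, 85.00).
hole 1: A = −(125 × 42) = -5250.00, centroid at (167.50, 42.00).
hole 2: A = −π·31² = -3019.07, centroid at (88.00, 106.00).
ΣA = 39330.93 mm²
ΣAX̄ = (47600.00)(140.00) + (-5250.00)(167.50) + (-3019.07)(88.00) = 5518946.79 mm³
ΣAȲ = (47600.00)(85.00) + (-5250.00)(42.00) + (-3019.07)(106.00) = 3505478.52 mm³
X̄ = 5518946.79 / 39330.93 = 140.32 mm
Ȳ = 3505478.52 / 39330.93 = 89.13 mm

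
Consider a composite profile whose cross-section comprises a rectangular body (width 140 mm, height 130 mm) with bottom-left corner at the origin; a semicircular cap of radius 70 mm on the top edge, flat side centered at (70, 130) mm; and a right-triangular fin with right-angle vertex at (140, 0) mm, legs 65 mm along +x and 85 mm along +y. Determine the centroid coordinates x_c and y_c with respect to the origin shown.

x_c = 78.84 mm, y_c = 86.90 mm

rectangular body: A = 140 × 130 = 18200.00, centroid at (70.00, 65.00).
semicircular top: A = ½π·70² = 7696.90, centroid at (70.00, 159.71).
triangular fin: A = ½·65·85 = 2762.50, centroid at (161.67, 28.33).
ΣA = 28659.40 mm², ΣAx_c = 2259387.31 mm³, ΣAy_c = 2490534.76 mm³.
x_c = 2259387.31/28659.40 = 78.84 mm; y_c = 2490534.76/28659.40 = 86.90 mm.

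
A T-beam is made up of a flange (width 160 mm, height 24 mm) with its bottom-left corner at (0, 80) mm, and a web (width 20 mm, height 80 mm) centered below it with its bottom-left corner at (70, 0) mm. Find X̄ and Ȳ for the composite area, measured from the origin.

web: A = 20 × 80 = 1600.00, centroid at (80.00, 40.00).
flange: A = 160 × 24 = 3840.00, centroid at (80.00, 92.00).
ΣA = 5440.00 mm²
ΣAX̄ = (1600.00)(80.00) + (3840.00)(80.00) = 435200.00 mm³
ΣAȲ = (1600.00)(40.00) + (3840.00)(92.00) = 417280.00 mm³
X̄ = 435200.00 / 5440.00 = 80.00 mm
Ȳ = 417280.00 / 5440.00 = 76.71 mm

X̄ = 80.00 mm, Ȳ = 76.71 mm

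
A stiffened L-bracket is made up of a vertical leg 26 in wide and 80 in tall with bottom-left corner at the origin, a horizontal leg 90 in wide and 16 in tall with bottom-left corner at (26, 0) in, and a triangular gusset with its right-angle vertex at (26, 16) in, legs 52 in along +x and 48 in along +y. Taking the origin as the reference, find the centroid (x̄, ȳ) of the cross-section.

x̄ = 38.46 in, ȳ = 28.24 in

Part | A | x̄ᵢ | ȳᵢ | A·x̄ᵢ | A·ȳᵢ
vertical leg | 2080.00 | 13.00 | 40.00 | 27040.00 | 83200.00
horizontal leg | 1440.00 | 71.00 | 8.00 | 102240.00 | 11520.00
gusset | 1248.00 | 43.33 | 32.00 | 54080.00 | 39936.00
Σ | 4768.00 |  |  | 183360.00 | 134656.00
x̄ = 183360.00 / 4768.00 = 38.46 in
ȳ = 134656.00 / 4768.00 = 28.24 in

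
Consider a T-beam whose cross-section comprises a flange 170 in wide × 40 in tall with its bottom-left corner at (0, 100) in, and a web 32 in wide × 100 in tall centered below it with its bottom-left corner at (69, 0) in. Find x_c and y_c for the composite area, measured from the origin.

x_c = 85.00 in, y_c = 97.60 in

web: A = 32 × 100 = 3200.00, centroid at (85.00, 50.00).
flange: A = 170 × 40 = 6800.00, centroid at (85.00, 120.00).
ΣA = 10000.00 in², ΣAx_c = 850000.00 in³, ΣAy_c = 976000.00 in³.
x_c = 850000.00/10000.00 = 85.00 in; y_c = 976000.00/10000.00 = 97.60 in.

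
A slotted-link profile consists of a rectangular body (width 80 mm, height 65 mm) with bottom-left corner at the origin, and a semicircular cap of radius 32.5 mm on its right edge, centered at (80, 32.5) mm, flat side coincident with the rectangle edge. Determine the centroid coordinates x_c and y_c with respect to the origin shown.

x_c = 53.01 mm, y_c = 32.50 mm

Part | A | x̄ᵢ | ȳᵢ | A·x̄ᵢ | A·ȳᵢ
rectangular body | 5200.00 | 40.00 | 32.50 | 208000.00 | 169000.00
semicircular end | 1659.15 | 93.79 | 32.50 | 155617.71 | 53922.49
Σ | 6859.15 |  |  | 363617.71 | 222922.49
x_c = 363617.71 / 6859.15 = 53.01 mm
y_c = 222922.49 / 6859.15 = 32.50 mm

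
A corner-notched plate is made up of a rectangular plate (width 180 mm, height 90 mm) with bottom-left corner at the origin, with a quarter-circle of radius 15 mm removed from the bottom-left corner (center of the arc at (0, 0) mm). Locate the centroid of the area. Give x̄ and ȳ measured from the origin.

Part | A | x̄ᵢ | ȳᵢ | A·x̄ᵢ | A·ȳᵢ
plate | 16200.00 | 90.00 | 45.00 | 1458000.00 | 729000.00
removed quarter-circle | -176.71 | 6.37 | 6.37 | -1125.00 | -1125.00
Σ | 16023.29 |  |  | 1456875.00 | 727875.00
x̄ = 1456875.00 / 16023.29 = 90.92 mm
ȳ = 727875.00 / 16023.29 = 45.43 mm

x̄ = 90.92 mm, ȳ = 45.43 mm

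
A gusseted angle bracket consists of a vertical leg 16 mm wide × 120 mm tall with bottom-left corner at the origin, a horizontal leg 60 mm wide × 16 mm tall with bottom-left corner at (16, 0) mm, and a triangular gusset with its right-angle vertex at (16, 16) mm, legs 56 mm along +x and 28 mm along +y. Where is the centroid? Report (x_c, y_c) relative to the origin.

vertical leg: A = 16 × 120 = 1920.00, centroid at (8.00, 60.00).
horizontal leg: A = 60 × 16 = 960.00, centroid at (46.00, 8.00).
gusset: A = ½·56·28 = 784.00, centroid at (34.67, 25.33).
ΣA = 3664.00 mm², ΣAx_c = 86698.67 mm³, ΣAy_c = 142741.33 mm³.
x_c = 86698.67/3664.00 = 23.66 mm; y_c = 142741.33/3664.00 = 38.96 mm.

x_c = 23.66 mm, y_c = 38.96 mm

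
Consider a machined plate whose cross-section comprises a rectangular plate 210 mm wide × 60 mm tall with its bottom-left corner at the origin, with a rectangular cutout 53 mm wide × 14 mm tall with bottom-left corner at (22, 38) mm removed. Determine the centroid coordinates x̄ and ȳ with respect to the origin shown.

plate: A = 210 × 60 = 12600.00, centroid at (105.00, 30.00).
hole: A = −(53 × 14) = -742.00, centroid at (48.50, 45.00).
ΣA = 11858.00 mm², ΣAx̄ = 1287013.00 mm³, ΣAȳ = 344610.00 mm³.
x̄ = 1287013.00/11858.00 = 108.54 mm; ȳ = 344610.00/11858.00 = 29.06 mm.

x̄ = 108.54 mm, ȳ = 29.06 mm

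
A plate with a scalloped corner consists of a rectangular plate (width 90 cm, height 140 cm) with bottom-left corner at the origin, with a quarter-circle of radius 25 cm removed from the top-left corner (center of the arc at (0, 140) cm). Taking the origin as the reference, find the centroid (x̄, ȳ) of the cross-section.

x̄ = 46.39 cm, ȳ = 67.59 cm

plate: A = 90 × 140 = 12600.00, centroid at (45.00, 70.00).
removed quarter-circle: A = −¼π·25² = -490.87, centroid at (10.61, 129.39).
ΣA = 12109.13 cm²
ΣAx̄ = (12600.00)(45.00) + (-490.87)(10.61) = 561791.67 cm³
ΣAȳ = (12600.00)(70.00) + (-490.87)(129.39) = 818485.99 cm³
x̄ = 561791.67 / 12109.13 = 46.39 cm
ȳ = 818485.99 / 12109.13 = 67.59 cm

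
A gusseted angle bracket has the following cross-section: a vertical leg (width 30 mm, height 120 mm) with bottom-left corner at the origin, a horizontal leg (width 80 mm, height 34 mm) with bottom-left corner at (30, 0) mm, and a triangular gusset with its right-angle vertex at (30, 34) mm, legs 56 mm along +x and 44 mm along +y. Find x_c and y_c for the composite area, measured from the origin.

x_c = 40.30 mm, y_c = 42.66 mm

vertical leg: A = 30 × 120 = 3600.00, centroid at (15.00, 60.00).
horizontal leg: A = 80 × 34 = 2720.00, centroid at (70.00, 17.00).
gusset: A = ½·56·44 = 1232.00, centroid at (48.67, 48.67).
ΣA = 7552.00 mm², ΣAx_c = 304357.33 mm³, ΣAy_c = 322197.33 mm³.
x_c = 304357.33/7552.00 = 40.30 mm; y_c = 322197.33/7552.00 = 42.66 mm.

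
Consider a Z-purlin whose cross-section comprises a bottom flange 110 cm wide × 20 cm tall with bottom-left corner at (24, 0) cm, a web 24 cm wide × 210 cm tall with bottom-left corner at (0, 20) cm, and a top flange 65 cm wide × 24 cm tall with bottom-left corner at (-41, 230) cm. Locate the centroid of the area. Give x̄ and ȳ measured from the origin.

x̄ = 25.12 cm, ȳ = 116.99 cm

bottom flange: A = 110 × 20 = 2200.00, centroid at (79.00, 10.00).
web: A = 24 × 210 = 5040.00, centroid at (12.00, 125.00).
top flange: A = 65 × 24 = 1560.00, centroid at (-8.50, 242.00).
ΣA = 8800.00 cm², ΣAx̄ = 221020.00 cm³, ΣAȳ = 1029520.00 cm³.
x̄ = 221020.00/8800.00 = 25.12 cm; ȳ = 1029520.00/8800.00 = 116.99 cm.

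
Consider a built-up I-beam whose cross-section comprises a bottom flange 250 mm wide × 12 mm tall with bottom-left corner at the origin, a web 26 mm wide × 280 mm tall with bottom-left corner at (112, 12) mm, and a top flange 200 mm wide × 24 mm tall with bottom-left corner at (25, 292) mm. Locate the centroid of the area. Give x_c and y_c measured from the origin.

bottom flange: A = 250 × 12 = 3000.00, centroid at (125.00, 6.00).
web: A = 26 × 280 = 7280.00, centroid at (125.00, 152.00).
top flange: A = 200 × 24 = 4800.00, centroid at (125.00, 304.00).
ΣA = 15080.00 mm², ΣAx_c = 1885000.00 mm³, ΣAy_c = 2583760.00 mm³.
x_c = 1885000.00/15080.00 = 125.00 mm; y_c = 2583760.00/15080.00 = 171.34 mm.

x_c = 125.00 mm, y_c = 171.34 mm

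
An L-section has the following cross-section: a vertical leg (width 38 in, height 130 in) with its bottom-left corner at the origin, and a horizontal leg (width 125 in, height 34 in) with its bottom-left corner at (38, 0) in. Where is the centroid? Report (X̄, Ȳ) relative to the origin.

vertical leg: A = 38 × 130 = 4940.00, centroid at (19.00, 65.00).
horizontal leg: A = 125 × 34 = 4250.00, centroid at (100.50, 17.00).
ΣA = 9190.00 in², ΣAX̄ = 520985.00 in³, ΣAȲ = 393350.00 in³.
X̄ = 520985.00/9190.00 = 56.69 in; Ȳ = 393350.00/9190.00 = 42.80 in.

X̄ = 56.69 in, Ȳ = 42.80 in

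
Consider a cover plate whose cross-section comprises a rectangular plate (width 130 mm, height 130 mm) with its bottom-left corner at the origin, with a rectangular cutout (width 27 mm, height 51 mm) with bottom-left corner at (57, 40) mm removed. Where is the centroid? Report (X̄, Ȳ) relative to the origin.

X̄ = 64.51 mm, Ȳ = 64.96 mm

Part | A | x̄ᵢ | ȳᵢ | A·x̄ᵢ | A·ȳᵢ
plate | 16900.00 | 65.00 | 65.00 | 1098500.00 | 1098500.00
hole | -1377.00 | 70.50 | 65.50 | -97078.50 | -90193.50
Σ | 15523.00 |  |  | 1001421.50 | 1008306.50
X̄ = 1001421.50 / 15523.00 = 64.51 mm
Ȳ = 1008306.50 / 15523.00 = 64.96 mm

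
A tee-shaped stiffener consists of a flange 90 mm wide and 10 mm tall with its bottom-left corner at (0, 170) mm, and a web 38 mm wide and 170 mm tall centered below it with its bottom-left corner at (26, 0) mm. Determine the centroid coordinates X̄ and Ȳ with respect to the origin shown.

web: A = 38 × 170 = 6460.00, centroid at (45.00, 85.00).
flange: A = 90 × 10 = 900.00, centroid at (45.00, 175.00).
ΣA = 7360.00 mm², ΣAX̄ = 331200.00 mm³, ΣAȲ = 706600.00 mm³.
X̄ = 331200.00/7360.00 = 45.00 mm; Ȳ = 706600.00/7360.00 = 96.01 mm.

X̄ = 45.00 mm, Ȳ = 96.01 mm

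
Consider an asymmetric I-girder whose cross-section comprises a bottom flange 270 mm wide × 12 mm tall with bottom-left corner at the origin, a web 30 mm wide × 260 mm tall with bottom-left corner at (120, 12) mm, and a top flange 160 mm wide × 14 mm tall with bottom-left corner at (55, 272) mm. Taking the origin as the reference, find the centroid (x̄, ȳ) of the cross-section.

x̄ = 135.00 mm, ȳ = 131.93 mm

bottom flange: A = 270 × 12 = 3240.00, centroid at (135.00, 6.00).
web: A = 30 × 260 = 7800.00, centroid at (135.00, 142.00).
top flange: A = 160 × 14 = 2240.00, centroid at (135.00, 279.00).
ΣA = 13280.00 mm², ΣAx̄ = 1792800.00 mm³, ΣAȳ = 1752000.00 mm³.
x̄ = 1792800.00/13280.00 = 135.00 mm; ȳ = 1752000.00/13280.00 = 131.93 mm.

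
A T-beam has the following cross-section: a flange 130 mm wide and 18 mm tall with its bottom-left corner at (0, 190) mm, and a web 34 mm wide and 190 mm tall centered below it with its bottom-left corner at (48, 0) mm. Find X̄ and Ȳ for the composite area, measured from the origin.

Part | A | x̄ᵢ | ȳᵢ | A·x̄ᵢ | A·ȳᵢ
web | 6460.00 | 65.00 | 95.00 | 419900.00 | 613700.00
flange | 2340.00 | 65.00 | 199.00 | 152100.00 | 465660.00
Σ | 8800.00 |  |  | 572000.00 | 1079360.00
X̄ = 572000.00 / 8800.00 = 65.00 mm
Ȳ = 1079360.00 / 8800.00 = 122.65 mm

X̄ = 65.00 mm, Ȳ = 122.65 mm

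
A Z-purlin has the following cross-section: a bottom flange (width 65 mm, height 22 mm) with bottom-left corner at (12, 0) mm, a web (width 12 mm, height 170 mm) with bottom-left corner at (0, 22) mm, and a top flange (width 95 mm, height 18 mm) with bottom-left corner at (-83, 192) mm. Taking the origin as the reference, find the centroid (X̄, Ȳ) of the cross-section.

Part | A | x̄ᵢ | ȳᵢ | A·x̄ᵢ | A·ȳᵢ
bottom flange | 1430.00 | 44.50 | 11.00 | 63635.00 | 15730.00
web | 2040.00 | 6.00 | 107.00 | 12240.00 | 218280.00
top flange | 1710.00 | -35.50 | 201.00 | -60705.00 | 343710.00
Σ | 5180.00 |  |  | 15170.00 | 577720.00
X̄ = 15170.00 / 5180.00 = 2.93 mm
Ȳ = 577720.00 / 5180.00 = 111.53 mm

X̄ = 2.93 mm, Ȳ = 111.53 mm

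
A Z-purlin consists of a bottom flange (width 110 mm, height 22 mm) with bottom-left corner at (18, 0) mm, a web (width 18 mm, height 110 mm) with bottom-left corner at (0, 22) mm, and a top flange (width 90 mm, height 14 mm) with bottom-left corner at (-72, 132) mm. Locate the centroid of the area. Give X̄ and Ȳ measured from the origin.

X̄ = 28.35 mm, Ȳ = 62.58 mm

Part | A | x̄ᵢ | ȳᵢ | A·x̄ᵢ | A·ȳᵢ
bottom flange | 2420.00 | 73.00 | 11.00 | 176660.00 | 26620.00
web | 1980.00 | 9.00 | 77.00 | 17820.00 | 152460.00
top flange | 1260.00 | -27.00 | 139.00 | -34020.00 | 175140.00
Σ | 5660.00 |  |  | 160460.00 | 354220.00
X̄ = 160460.00 / 5660.00 = 28.35 mm
Ȳ = 354220.00 / 5660.00 = 62.58 mm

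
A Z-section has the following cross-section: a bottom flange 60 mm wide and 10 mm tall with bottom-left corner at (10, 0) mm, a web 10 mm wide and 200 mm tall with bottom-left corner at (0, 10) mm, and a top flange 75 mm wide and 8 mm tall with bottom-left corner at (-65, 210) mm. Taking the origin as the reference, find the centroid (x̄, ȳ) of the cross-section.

bottom flange: A = 60 × 10 = 600.00, centroid at (40.00, 5.00).
web: A = 10 × 200 = 2000.00, centroid at (5.00, 110.00).
top flange: A = 75 × 8 = 600.00, centroid at (-27.50, 214.00).
ΣA = 3200.00 mm²
ΣAx̄ = (600.00)(40.00) + (2000.00)(5.00) + (600.00)(-27.50) = 17500.00 mm³
ΣAȳ = (600.00)(5.00) + (2000.00)(110.00) + (600.00)(214.00) = 351400.00 mm³
x̄ = 17500.00 / 3200.00 = 5.47 mm
ȳ = 351400.00 / 3200.00 = 109.81 mm

x̄ = 5.47 mm, ȳ = 109.81 mm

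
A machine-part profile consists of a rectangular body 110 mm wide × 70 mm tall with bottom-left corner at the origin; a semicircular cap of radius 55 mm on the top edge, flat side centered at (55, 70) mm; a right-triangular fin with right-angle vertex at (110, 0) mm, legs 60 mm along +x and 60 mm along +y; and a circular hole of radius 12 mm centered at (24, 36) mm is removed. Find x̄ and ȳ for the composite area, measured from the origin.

x̄ = 65.80 mm, ȳ = 53.10 mm

rectangular body: A = 110 × 70 = 7700.00, centroid at (55.00, 35.00).
semicircular top: A = ½π·55² = 4751.66, centroid at (55.00, 93.34).
triangular fin: A = ½·60·60 = 1800.00, centroid at (130.00, 20.00).
hole: A = −π·12² = -452.39, centroid at (24.00, 36.00).
ΣA = 13799.27 mm², ΣAx̄ = 907983.89 mm³, ΣAȳ = 732746.77 mm³.
x̄ = 907983.89/13799.27 = 65.80 mm; ȳ = 732746.77/13799.27 = 53.10 mm.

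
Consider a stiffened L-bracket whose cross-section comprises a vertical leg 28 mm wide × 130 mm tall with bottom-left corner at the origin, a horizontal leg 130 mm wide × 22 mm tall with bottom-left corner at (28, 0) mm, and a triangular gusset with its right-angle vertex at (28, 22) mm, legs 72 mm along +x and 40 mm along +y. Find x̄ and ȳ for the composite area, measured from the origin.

vertical leg: A = 28 × 130 = 3640.00, centroid at (14.00, 65.00).
horizontal leg: A = 130 × 22 = 2860.00, centroid at (93.00, 11.00).
gusset: A = ½·72·40 = 1440.00, centroid at (52.00, 35.33).
ΣA = 7940.00 mm²
ΣAx̄ = (3640.00)(14.00) + (2860.00)(93.00) + (1440.00)(52.00) = 391820.00 mm³
ΣAȳ = (3640.00)(65.00) + (2860.00)(11.00) + (1440.00)(35.33) = 318940.00 mm³
x̄ = 391820.00 / 7940.00 = 49.35 mm
ȳ = 318940.00 / 7940.00 = 40.17 mm

x̄ = 49.35 mm, ȳ = 40.17 mm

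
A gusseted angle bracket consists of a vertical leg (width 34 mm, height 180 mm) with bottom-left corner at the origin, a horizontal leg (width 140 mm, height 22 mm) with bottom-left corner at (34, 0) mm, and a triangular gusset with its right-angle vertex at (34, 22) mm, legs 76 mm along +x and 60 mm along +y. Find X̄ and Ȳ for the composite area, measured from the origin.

vertical leg: A = 34 × 180 = 6120.00, centroid at (17.00, 90.00).
horizontal leg: A = 140 × 22 = 3080.00, centroid at (104.00, 11.00).
gusset: A = ½·76·60 = 2280.00, centroid at (59.33, 42.00).
ΣA = 11480.00 mm², ΣAX̄ = 559640.00 mm³, ΣAȲ = 680440.00 mm³.
X̄ = 559640.00/11480.00 = 48.75 mm; Ȳ = 680440.00/11480.00 = 59.27 mm.

X̄ = 48.75 mm, Ȳ = 59.27 mm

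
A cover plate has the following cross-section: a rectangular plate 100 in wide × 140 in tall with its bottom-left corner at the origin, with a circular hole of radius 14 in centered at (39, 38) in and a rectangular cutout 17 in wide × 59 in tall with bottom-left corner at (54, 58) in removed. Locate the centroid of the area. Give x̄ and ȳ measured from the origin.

plate: A = 100 × 140 = 14000.00, centroid at (50.00, 70.00).
hole 1: A = −π·14² = -615.75, centroid at (39.00, 38.00).
hole 2: A = −(17 × 59) = -1003.00, centroid at (62.50, 87.50).
ΣA = 12381.25 in²
ΣAx̄ = (14000.00)(50.00) + (-615.75)(39.00) + (-1003.00)(62.50) = 613298.17 in³
ΣAȳ = (14000.00)(70.00) + (-615.75)(38.00) + (-1003.00)(87.50) = 868838.92 in³
x̄ = 613298.17 / 12381.25 = 49.53 in
ȳ = 868838.92 / 12381.25 = 70.17 in

x̄ = 49.53 in, ȳ = 70.17 in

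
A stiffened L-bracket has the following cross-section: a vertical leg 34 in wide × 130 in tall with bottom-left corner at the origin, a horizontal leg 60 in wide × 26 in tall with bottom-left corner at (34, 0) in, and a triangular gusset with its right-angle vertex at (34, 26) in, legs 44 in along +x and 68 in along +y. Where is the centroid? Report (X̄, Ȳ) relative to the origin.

vertical leg: A = 34 × 130 = 4420.00, centroid at (17.00, 65.00).
horizontal leg: A = 60 × 26 = 1560.00, centroid at (64.00, 13.00).
gusset: A = ½·44·68 = 1496.00, centroid at (48.67, 48.67).
ΣA = 7476.00 in²
ΣAX̄ = (4420.00)(17.00) + (1560.00)(64.00) + (1496.00)(48.67) = 247785.33 in³
ΣAȲ = (4420.00)(65.00) + (1560.00)(13.00) + (1496.00)(48.67) = 380385.33 in³
X̄ = 247785.33 / 7476.00 = 33.14 in
Ȳ = 380385.33 / 7476.00 = 50.88 in

X̄ = 33.14 in, Ȳ = 50.88 in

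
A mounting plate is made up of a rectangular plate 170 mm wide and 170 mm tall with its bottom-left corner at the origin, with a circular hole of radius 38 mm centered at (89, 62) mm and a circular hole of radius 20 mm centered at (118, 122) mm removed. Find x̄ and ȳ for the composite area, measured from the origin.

plate: A = 170 × 170 = 28900.00, centroid at (85.00, 85.00).
hole 1: A = −π·38² = -4536.46, centroid at (89.00, 62.00).
hole 2: A = −π·20² = -1256.64, centroid at (118.00, 122.00).
ΣA = 23106.90 mm², ΣAx̄ = 1904471.91 mm³, ΣAȳ = 2021929.77 mm³.
x̄ = 1904471.91/23106.90 = 82.42 mm; ȳ = 2021929.77/23106.90 = 87.50 mm.

x̄ = 82.42 mm, ȳ = 87.50 mm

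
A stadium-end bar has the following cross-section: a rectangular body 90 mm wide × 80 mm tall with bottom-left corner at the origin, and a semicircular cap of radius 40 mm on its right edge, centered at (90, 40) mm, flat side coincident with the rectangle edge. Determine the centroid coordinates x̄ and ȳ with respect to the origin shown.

x̄ = 61.04 mm, ȳ = 40.00 mm

rectangular body: A = 90 × 80 = 7200.00, centroid at (45.00, 40.00).
semicircular end: A = ½π·40² = 2513.27, centroid at (106.98, 40.00).
ΣA = 9713.27 mm², ΣAx̄ = 592861.34 mm³, ΣAȳ = 388530.96 mm³.
x̄ = 592861.34/9713.27 = 61.04 mm; ȳ = 388530.96/9713.27 = 40.00 mm.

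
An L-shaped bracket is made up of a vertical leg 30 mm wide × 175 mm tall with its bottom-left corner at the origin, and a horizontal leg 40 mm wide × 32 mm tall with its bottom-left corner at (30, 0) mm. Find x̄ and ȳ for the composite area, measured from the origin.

vertical leg: A = 30 × 175 = 5250.00, centroid at (15.00, 87.50).
horizontal leg: A = 40 × 32 = 1280.00, centroid at (50.00, 16.00).
ΣA = 6530.00 mm², ΣAx̄ = 142750.00 mm³, ΣAȳ = 479855.00 mm³.
x̄ = 142750.00/6530.00 = 21.86 mm; ȳ = 479855.00/6530.00 = 73.48 mm.

x̄ = 21.86 mm, ȳ = 73.48 mm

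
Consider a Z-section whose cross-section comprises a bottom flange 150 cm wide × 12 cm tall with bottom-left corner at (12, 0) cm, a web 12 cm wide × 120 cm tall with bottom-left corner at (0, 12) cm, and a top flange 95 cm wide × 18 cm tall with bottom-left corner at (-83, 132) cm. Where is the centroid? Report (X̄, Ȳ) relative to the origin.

X̄ = 21.12 cm, Ȳ = 71.84 cm

bottom flange: A = 150 × 12 = 1800.00, centroid at (87.00, 6.00).
web: A = 12 × 120 = 1440.00, centroid at (6.00, 72.00).
top flange: A = 95 × 18 = 1710.00, centroid at (-35.50, 141.00).
ΣA = 4950.00 cm², ΣAX̄ = 104535.00 cm³, ΣAȲ = 355590.00 cm³.
X̄ = 104535.00/4950.00 = 21.12 cm; Ȳ = 355590.00/4950.00 = 71.84 cm.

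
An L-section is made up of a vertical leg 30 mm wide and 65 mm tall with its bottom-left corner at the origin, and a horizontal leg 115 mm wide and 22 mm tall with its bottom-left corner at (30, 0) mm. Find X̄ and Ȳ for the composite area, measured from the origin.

X̄ = 55.94 mm, Ȳ = 20.36 mm

vertical leg: A = 30 × 65 = 1950.00, centroid at (15.00, 32.50).
horizontal leg: A = 115 × 22 = 2530.00, centroid at (87.50, 11.00).
ΣA = 4480.00 mm²
ΣAX̄ = (1950.00)(15.00) + (2530.00)(87.50) = 250625.00 mm³
ΣAȲ = (1950.00)(32.50) + (2530.00)(11.00) = 91205.00 mm³
X̄ = 250625.00 / 4480.00 = 55.94 mm
Ȳ = 91205.00 / 4480.00 = 20.36 mm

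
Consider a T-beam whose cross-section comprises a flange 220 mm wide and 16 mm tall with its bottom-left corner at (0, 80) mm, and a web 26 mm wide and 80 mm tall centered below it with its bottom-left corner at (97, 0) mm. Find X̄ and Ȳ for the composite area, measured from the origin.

X̄ = 110.00 mm, Ȳ = 70.17 mm

web: A = 26 × 80 = 2080.00, centroid at (110.00, 40.00).
flange: A = 220 × 16 = 3520.00, centroid at (110.00, 88.00).
ΣA = 5600.00 mm²
ΣAX̄ = (2080.00)(110.00) + (3520.00)(110.00) = 616000.00 mm³
ΣAȲ = (2080.00)(40.00) + (3520.00)(88.00) = 392960.00 mm³
X̄ = 616000.00 / 5600.00 = 110.00 mm
Ȳ = 392960.00 / 5600.00 = 70.17 mm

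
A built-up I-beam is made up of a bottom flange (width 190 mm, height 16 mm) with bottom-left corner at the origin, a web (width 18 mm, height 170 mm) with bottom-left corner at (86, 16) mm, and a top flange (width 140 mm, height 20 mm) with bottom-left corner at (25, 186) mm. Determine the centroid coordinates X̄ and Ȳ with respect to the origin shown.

bottom flange: A = 190 × 16 = 3040.00, centroid at (95.00, 8.00).
web: A = 18 × 170 = 3060.00, centroid at (95.00, 101.00).
top flange: A = 140 × 20 = 2800.00, centroid at (95.00, 196.00).
ΣA = 8900.00 mm², ΣAX̄ = 845500.00 mm³, ΣAȲ = 882180.00 mm³.
X̄ = 845500.00/8900.00 = 95.00 mm; Ȳ = 882180.00/8900.00 = 99.12 mm.

X̄ = 95.00 mm, Ȳ = 99.12 mm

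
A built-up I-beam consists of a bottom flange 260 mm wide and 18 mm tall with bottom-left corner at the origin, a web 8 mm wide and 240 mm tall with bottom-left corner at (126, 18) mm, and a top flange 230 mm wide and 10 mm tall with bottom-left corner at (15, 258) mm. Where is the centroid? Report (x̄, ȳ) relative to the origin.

bottom flange: A = 260 × 18 = 4680.00, centroid at (130.00, 9.00).
web: A = 8 × 240 = 1920.00, centroid at (130.00, 138.00).
top flange: A = 230 × 10 = 2300.00, centroid at (130.00, 263.00).
ΣA = 8900.00 mm²
ΣAx̄ = (4680.00)(130.00) + (1920.00)(130.00) + (2300.00)(130.00) = 1157000.00 mm³
ΣAȳ = (4680.00)(9.00) + (1920.00)(138.00) + (2300.00)(263.00) = 911980.00 mm³
x̄ = 1157000.00 / 8900.00 = 130.00 mm
ȳ = 911980.00 / 8900.00 = 102.47 mm

x̄ = 130.00 mm, ȳ = 102.47 mm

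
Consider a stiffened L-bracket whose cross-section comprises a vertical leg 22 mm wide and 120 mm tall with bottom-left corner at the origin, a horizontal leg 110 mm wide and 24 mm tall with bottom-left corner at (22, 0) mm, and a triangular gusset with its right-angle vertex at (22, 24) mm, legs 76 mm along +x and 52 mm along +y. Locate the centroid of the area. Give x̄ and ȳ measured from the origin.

vertical leg: A = 22 × 120 = 2640.00, centroid at (11.00, 60.00).
horizontal leg: A = 110 × 24 = 2640.00, centroid at (77.00, 12.00).
gusset: A = ½·76·52 = 1976.00, centroid at (47.33, 41.33).
ΣA = 7256.00 mm², ΣAx̄ = 325850.67 mm³, ΣAȳ = 271754.67 mm³.
x̄ = 325850.67/7256.00 = 44.91 mm; ȳ = 271754.67/7256.00 = 37.45 mm.

x̄ = 44.91 mm, ȳ = 37.45 mm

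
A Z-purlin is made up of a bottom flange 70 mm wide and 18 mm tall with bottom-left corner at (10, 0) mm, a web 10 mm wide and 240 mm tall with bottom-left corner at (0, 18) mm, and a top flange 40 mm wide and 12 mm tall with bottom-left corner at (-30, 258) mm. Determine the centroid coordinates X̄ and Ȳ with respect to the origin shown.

Part | A | x̄ᵢ | ȳᵢ | A·x̄ᵢ | A·ȳᵢ
bottom flange | 1260.00 | 45.00 | 9.00 | 56700.00 | 11340.00
web | 2400.00 | 5.00 | 138.00 | 12000.00 | 331200.00
top flange | 480.00 | -10.00 | 264.00 | -4800.00 | 126720.00
Σ | 4140.00 |  |  | 63900.00 | 469260.00
X̄ = 63900.00 / 4140.00 = 15.43 mm
Ȳ = 469260.00 / 4140.00 = 113.35 mm

X̄ = 15.43 mm, Ȳ = 113.35 mm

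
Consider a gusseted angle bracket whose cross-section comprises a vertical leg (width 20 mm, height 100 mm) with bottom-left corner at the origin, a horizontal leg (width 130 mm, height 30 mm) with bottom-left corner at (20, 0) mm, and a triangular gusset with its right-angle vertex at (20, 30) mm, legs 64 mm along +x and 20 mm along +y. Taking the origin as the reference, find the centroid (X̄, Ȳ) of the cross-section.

X̄ = 57.79 mm, Ȳ = 27.82 mm

Part | A | x̄ᵢ | ȳᵢ | A·x̄ᵢ | A·ȳᵢ
vertical leg | 2000.00 | 10.00 | 50.00 | 20000.00 | 100000.00
horizontal leg | 3900.00 | 85.00 | 15.00 | 331500.00 | 58500.00
gusset | 640.00 | 41.33 | 36.67 | 26453.33 | 23466.67
Σ | 6540.00 |  |  | 377953.33 | 181966.67
X̄ = 377953.33 / 6540.00 = 57.79 mm
Ȳ = 181966.67 / 6540.00 = 27.82 mm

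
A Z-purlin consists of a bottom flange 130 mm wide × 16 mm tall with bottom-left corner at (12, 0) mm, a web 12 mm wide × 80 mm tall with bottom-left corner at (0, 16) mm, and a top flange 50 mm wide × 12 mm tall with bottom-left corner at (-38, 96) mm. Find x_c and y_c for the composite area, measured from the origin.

x_c = 43.44 mm, y_c = 36.15 mm

bottom flange: A = 130 × 16 = 2080.00, centroid at (77.00, 8.00).
web: A = 12 × 80 = 960.00, centroid at (6.00, 56.00).
top flange: A = 50 × 12 = 600.00, centroid at (-13.00, 102.00).
ΣA = 3640.00 mm²
ΣAx_c = (2080.00)(77.00) + (960.00)(6.00) + (600.00)(-13.00) = 158120.00 mm³
ΣAy_c = (2080.00)(8.00) + (960.00)(56.00) + (600.00)(102.00) = 131600.00 mm³
x_c = 158120.00 / 3640.00 = 43.44 mm
y_c = 131600.00 / 3640.00 = 36.15 mm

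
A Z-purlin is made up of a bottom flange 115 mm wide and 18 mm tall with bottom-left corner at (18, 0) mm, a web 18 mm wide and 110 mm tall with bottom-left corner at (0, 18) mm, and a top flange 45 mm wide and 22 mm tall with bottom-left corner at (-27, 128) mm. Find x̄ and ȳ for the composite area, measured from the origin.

bottom flange: A = 115 × 18 = 2070.00, centroid at (75.50, 9.00).
web: A = 18 × 110 = 1980.00, centroid at (9.00, 73.00).
top flange: A = 45 × 22 = 990.00, centroid at (-4.50, 139.00).
ΣA = 5040.00 mm²
ΣAx̄ = (2070.00)(75.50) + (1980.00)(9.00) + (990.00)(-4.50) = 169650.00 mm³
ΣAȳ = (2070.00)(9.00) + (1980.00)(73.00) + (990.00)(139.00) = 300780.00 mm³
x̄ = 169650.00 / 5040.00 = 33.66 mm
ȳ = 300780.00 / 5040.00 = 59.68 mm

x̄ = 33.66 mm, ȳ = 59.68 mm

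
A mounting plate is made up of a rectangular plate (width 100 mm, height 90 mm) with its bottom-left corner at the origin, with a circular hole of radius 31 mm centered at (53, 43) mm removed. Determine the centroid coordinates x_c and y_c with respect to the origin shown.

x_c = 48.49 mm, y_c = 46.01 mm

plate: A = 100 × 90 = 9000.00, centroid at (50.00, 45.00).
hole: A = −π·31² = -3019.07, centroid at (53.00, 43.00).
ΣA = 5980.93 mm²
ΣAx_c = (9000.00)(50.00) + (-3019.07)(53.00) = 289989.26 mm³
ΣAy_c = (9000.00)(45.00) + (-3019.07)(43.00) = 275179.97 mm³
x_c = 289989.26 / 5980.93 = 48.49 mm
y_c = 275179.97 / 5980.93 = 46.01 mm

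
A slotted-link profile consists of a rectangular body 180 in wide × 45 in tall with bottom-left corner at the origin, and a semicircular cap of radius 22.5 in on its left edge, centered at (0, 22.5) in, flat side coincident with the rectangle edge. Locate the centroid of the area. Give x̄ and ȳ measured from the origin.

rectangular body: A = 180 × 45 = 8100.00, centroid at (90.00, 22.50).
semicircular end: A = ½π·22.5² = 795.22, centroid at (-9.55, 22.50).
ΣA = 8895.22 in², ΣAx̄ = 721406.25 in³, ΣAȳ = 200142.35 in³.
x̄ = 721406.25/8895.22 = 81.10 in; ȳ = 200142.35/8895.22 = 22.50 in.

x̄ = 81.10 in, ȳ = 22.50 in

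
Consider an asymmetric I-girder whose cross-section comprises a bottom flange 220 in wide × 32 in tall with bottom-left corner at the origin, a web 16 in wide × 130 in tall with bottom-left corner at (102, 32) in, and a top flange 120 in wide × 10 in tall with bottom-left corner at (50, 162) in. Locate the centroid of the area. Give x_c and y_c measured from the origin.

x_c = 110.00 in, y_c = 49.88 in

bottom flange: A = 220 × 32 = 7040.00, centroid at (110.00, 16.00).
web: A = 16 × 130 = 2080.00, centroid at (110.00, 97.00).
top flange: A = 120 × 10 = 1200.00, centroid at (110.00, 167.00).
ΣA = 10320.00 in², ΣAx_c = 1135200.00 in³, ΣAy_c = 514800.00 in³.
x_c = 1135200.00/10320.00 = 110.00 in; y_c = 514800.00/10320.00 = 49.88 in.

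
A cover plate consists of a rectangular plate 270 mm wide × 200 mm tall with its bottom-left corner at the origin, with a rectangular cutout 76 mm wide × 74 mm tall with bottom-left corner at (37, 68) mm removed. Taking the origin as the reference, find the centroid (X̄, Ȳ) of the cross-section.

plate: A = 270 × 200 = 54000.00, centroid at (135.00, 100.00).
hole: A = −(76 × 74) = -5624.00, centroid at (75.00, 105.00).
ΣA = 48376.00 mm²
ΣAX̄ = (54000.00)(135.00) + (-5624.00)(75.00) = 6868200.00 mm³
ΣAȲ = (54000.00)(100.00) + (-5624.00)(105.00) = 4809480.00 mm³
X̄ = 6868200.00 / 48376.00 = 141.98 mm
Ȳ = 4809480.00 / 48376.00 = 99.42 mm

X̄ = 141.98 mm, Ȳ = 99.42 mm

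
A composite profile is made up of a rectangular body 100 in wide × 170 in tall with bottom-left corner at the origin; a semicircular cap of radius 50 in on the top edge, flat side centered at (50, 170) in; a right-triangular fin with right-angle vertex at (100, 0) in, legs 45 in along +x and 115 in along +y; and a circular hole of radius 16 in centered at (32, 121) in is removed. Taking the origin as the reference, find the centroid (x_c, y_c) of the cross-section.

x_c = 58.04 in, y_c = 96.78 in

rectangular body: A = 100 × 170 = 17000.00, centroid at (50.00, 85.00).
semicircular top: A = ½π·50² = 3926.99, centroid at (50.00, 191.22).
triangular fin: A = ½·45·115 = 2587.50, centroid at (115.00, 38.33).
hole: A = −π·16² = -804.25, centroid at (32.00, 121.00).
ΣA = 22710.24 in², ΣAx_c = 1318176.11 in³, ΣAy_c = 2197795.30 in³.
x_c = 1318176.11/22710.24 = 58.04 in; y_c = 2197795.30/22710.24 = 96.78 in.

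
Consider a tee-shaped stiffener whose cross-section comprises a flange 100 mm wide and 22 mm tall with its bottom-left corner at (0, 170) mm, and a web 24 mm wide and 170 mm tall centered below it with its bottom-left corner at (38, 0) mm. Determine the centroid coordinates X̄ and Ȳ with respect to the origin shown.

web: A = 24 × 170 = 4080.00, centroid at (50.00, 85.00).
flange: A = 100 × 22 = 2200.00, centroid at (50.00, 181.00).
ΣA = 6280.00 mm², ΣAX̄ = 314000.00 mm³, ΣAȲ = 745000.00 mm³.
X̄ = 314000.00/6280.00 = 50.00 mm; Ȳ = 745000.00/6280.00 = 118.63 mm.

X̄ = 50.00 mm, Ȳ = 118.63 mm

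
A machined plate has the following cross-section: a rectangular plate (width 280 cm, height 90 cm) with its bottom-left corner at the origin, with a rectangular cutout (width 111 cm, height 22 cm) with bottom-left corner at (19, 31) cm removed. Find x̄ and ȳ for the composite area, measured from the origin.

x̄ = 147.03 cm, ȳ = 45.32 cm

plate: A = 280 × 90 = 25200.00, centroid at (140.00, 45.00).
hole: A = −(111 × 22) = -2442.00, centroid at (74.50, 42.00).
ΣA = 22758.00 cm², ΣAx̄ = 3346071.00 cm³, ΣAȳ = 1031436.00 cm³.
x̄ = 3346071.00/22758.00 = 147.03 cm; ȳ = 1031436.00/22758.00 = 45.32 cm.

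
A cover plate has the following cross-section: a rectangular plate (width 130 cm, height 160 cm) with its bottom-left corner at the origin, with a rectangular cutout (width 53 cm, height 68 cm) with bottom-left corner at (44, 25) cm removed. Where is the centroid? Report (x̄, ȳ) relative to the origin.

Part | A | x̄ᵢ | ȳᵢ | A·x̄ᵢ | A·ȳᵢ
plate | 20800.00 | 65.00 | 80.00 | 1352000.00 | 1664000.00
hole | -3604.00 | 70.50 | 59.00 | -254082.00 | -212636.00
Σ | 17196.00 |  |  | 1097918.00 | 1451364.00
x̄ = 1097918.00 / 17196.00 = 63.85 cm
ȳ = 1451364.00 / 17196.00 = 84.40 cm

x̄ = 63.85 cm, ȳ = 84.40 cm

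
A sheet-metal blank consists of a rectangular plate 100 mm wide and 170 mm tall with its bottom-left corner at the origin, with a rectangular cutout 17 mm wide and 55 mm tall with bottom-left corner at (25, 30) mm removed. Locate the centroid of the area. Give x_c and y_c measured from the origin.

x_c = 50.96 mm, y_c = 86.60 mm

Part | A | x̄ᵢ | ȳᵢ | A·x̄ᵢ | A·ȳᵢ
plate | 17000.00 | 50.00 | 85.00 | 850000.00 | 1445000.00
hole | -935.00 | 33.50 | 57.50 | -31322.50 | -53762.50
Σ | 16065.00 |  |  | 818677.50 | 1391237.50
x_c = 818677.50 / 16065.00 = 50.96 mm
y_c = 1391237.50 / 16065.00 = 86.60 mm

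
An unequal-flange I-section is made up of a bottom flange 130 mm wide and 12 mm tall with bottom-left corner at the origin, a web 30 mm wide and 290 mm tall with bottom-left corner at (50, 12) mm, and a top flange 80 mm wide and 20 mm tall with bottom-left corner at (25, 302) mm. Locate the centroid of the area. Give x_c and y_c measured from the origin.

bottom flange: A = 130 × 12 = 1560.00, centroid at (65.00, 6.00).
web: A = 30 × 290 = 8700.00, centroid at (65.00, 157.00).
top flange: A = 80 × 20 = 1600.00, centroid at (65.00, 312.00).
ΣA = 11860.00 mm², ΣAx_c = 770900.00 mm³, ΣAy_c = 1874460.00 mm³.
x_c = 770900.00/11860.00 = 65.00 mm; y_c = 1874460.00/11860.00 = 158.05 mm.

x_c = 65.00 mm, y_c = 158.05 mm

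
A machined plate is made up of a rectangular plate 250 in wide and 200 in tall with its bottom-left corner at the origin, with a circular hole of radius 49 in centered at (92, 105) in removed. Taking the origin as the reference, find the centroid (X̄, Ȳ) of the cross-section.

X̄ = 130.86 in, Ȳ = 99.11 in

plate: A = 250 × 200 = 50000.00, centroid at (125.00, 100.00).
hole: A = −π·49² = -7542.96, centroid at (92.00, 105.00).
ΣA = 42457.04 in², ΣAX̄ = 5556047.32 in³, ΣAȲ = 4207988.78 in³.
X̄ = 5556047.32/42457.04 = 130.86 in; Ȳ = 4207988.78/42457.04 = 99.11 in.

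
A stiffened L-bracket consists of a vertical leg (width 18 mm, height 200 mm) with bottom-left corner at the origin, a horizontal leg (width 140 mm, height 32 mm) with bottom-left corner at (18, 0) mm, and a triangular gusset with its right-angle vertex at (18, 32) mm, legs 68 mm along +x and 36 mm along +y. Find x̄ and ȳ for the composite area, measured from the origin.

Part | A | x̄ᵢ | ȳᵢ | A·x̄ᵢ | A·ȳᵢ
vertical leg | 3600.00 | 9.00 | 100.00 | 32400.00 | 360000.00
horizontal leg | 4480.00 | 88.00 | 16.00 | 394240.00 | 71680.00
gusset | 1224.00 | 40.67 | 44.00 | 49776.00 | 53856.00
Σ | 9304.00 |  |  | 476416.00 | 485536.00
x̄ = 476416.00 / 9304.00 = 51.21 mm
ȳ = 485536.00 / 9304.00 = 52.19 mm

x̄ = 51.21 mm, ȳ = 52.19 mm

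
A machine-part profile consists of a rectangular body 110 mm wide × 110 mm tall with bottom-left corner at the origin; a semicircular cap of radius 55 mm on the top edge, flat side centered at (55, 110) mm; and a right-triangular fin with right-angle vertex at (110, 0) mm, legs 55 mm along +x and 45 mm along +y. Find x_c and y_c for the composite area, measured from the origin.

x_c = 60.02 mm, y_c = 72.84 mm

rectangular body: A = 110 × 110 = 12100.00, centroid at (55.00, 55.00).
semicircular top: A = ½π·55² = 4751.66, centroid at (55.00, 133.34).
triangular fin: A = ½·55·45 = 1237.50, centroid at (128.33, 15.00).
ΣA = 18089.16 mm²
ΣAx_c = (12100.00)(55.00) + (4751.66)(55.00) + (1237.50)(128.33) = 1085653.74 mm³
ΣAy_c = (12100.00)(55.00) + (4751.66)(133.34) + (1237.50)(15.00) = 1317661.64 mm³
x_c = 1085653.74 / 18089.16 = 60.02 mm
y_c = 1317661.64 / 18089.16 = 72.84 mm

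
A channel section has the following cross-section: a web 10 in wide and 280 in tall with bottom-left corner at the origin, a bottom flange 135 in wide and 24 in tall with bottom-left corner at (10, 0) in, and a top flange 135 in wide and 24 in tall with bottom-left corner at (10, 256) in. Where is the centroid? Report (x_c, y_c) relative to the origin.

web: A = 10 × 280 = 2800.00, centroid at (5.00, 140.00).
bottom flange: A = 135 × 24 = 3240.00, centroid at (77.50, 12.00).
top flange: A = 135 × 24 = 3240.00, centroid at (77.50, 268.00).
ΣA = 9280.00 in², ΣAx_c = 516200.00 in³, ΣAy_c = 1299200.00 in³.
x_c = 516200.00/9280.00 = 55.62 in; y_c = 1299200.00/9280.00 = 140.00 in.

x_c = 55.62 in, y_c = 140.00 in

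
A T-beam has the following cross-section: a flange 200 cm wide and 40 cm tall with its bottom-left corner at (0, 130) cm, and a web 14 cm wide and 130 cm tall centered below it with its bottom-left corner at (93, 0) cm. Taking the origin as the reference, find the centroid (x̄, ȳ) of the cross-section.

web: A = 14 × 130 = 1820.00, centroid at (100.00, 65.00).
flange: A = 200 × 40 = 8000.00, centroid at (100.00, 150.00).
ΣA = 9820.00 cm²
ΣAx̄ = (1820.00)(100.00) + (8000.00)(100.00) = 982000.00 cm³
ΣAȳ = (1820.00)(65.00) + (8000.00)(150.00) = 1318300.00 cm³
x̄ = 982000.00 / 9820.00 = 100.00 cm
ȳ = 1318300.00 / 9820.00 = 134.25 cm

x̄ = 100.00 cm, ȳ = 134.25 cm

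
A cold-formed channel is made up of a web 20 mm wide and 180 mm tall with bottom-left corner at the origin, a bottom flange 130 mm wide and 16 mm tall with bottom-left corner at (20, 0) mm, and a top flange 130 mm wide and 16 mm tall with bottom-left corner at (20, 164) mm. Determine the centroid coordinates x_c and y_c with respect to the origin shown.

x_c = 50.21 mm, y_c = 90.00 mm

Part | A | x̄ᵢ | ȳᵢ | A·x̄ᵢ | A·ȳᵢ
web | 3600.00 | 10.00 | 90.00 | 36000.00 | 324000.00
bottom flange | 2080.00 | 85.00 | 8.00 | 176800.00 | 16640.00
top flange | 2080.00 | 85.00 | 172.00 | 176800.00 | 357760.00
Σ | 7760.00 |  |  | 389600.00 | 698400.00
x_c = 389600.00 / 7760.00 = 50.21 mm
y_c = 698400.00 / 7760.00 = 90.00 mm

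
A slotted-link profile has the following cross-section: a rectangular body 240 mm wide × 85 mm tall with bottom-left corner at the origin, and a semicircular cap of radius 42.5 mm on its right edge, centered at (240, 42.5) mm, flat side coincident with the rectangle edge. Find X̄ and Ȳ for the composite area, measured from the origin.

rectangular body: A = 240 × 85 = 20400.00, centroid at (120.00, 42.50).
semicircular end: A = ½π·42.5² = 2837.25, centroid at (258.04, 42.50).
ΣA = 23237.25 mm²
ΣAX̄ = (20400.00)(120.00) + (2837.25)(258.04) = 3180117.29 mm³
ΣAȲ = (20400.00)(42.50) + (2837.25)(42.50) = 987583.16 mm³
X̄ = 3180117.29 / 23237.25 = 136.85 mm
Ȳ = 987583.16 / 23237.25 = 42.50 mm

X̄ = 136.85 mm, Ȳ = 42.50 mm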